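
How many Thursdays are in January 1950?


January 1950 has 31 days
Anchor: Jan 1, 1950. With p = 1950 - 1 = 1949: (p + p//4 - p//100 + p//400) mod 7 = (1949 + 487 - 19 + 4) mod 7 = 2421 mod 7 = 6 -> Sunday (Mon=0 ... Sun=6)
January 1 is the anchor itself -> Sunday
First Thursday is January 5
Thursdays: 5, 12, 19, 26

4 Thursdays


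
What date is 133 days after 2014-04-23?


Start: 2014-04-23, add 133 days
April 2014 has 30 days: 30 - 23 = 7 days to April 30 -> 126 left
May 2014 has 31 days -> 95 left
June 2014 has 30 days -> 65 left
July 2014 has 31 days -> 34 left
August 2014 has 31 days -> 3 left
September 2014: 3 <= 30 -> lands on September 3

Result: 2014-09-03


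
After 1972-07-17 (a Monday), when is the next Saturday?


Current: Monday
Target: Saturday
Days ahead: 5

Next Saturday: 1972-07-22


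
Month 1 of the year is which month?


Month 1 of 12

January


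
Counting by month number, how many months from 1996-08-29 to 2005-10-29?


From August 1996 to October 2005
9 years * 12 = 108 months, plus 2 months = 110

110 months


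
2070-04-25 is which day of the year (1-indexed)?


Date: April 25, 2070
Days in months 1 through 3: 90
Plus 25 days in April

Day of year: 115


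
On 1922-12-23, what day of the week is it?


Date: December 23, 1922
Anchor: Jan 1, 1922. With p = 1922 - 1 = 1921: (p + p//4 - p//100 + p//400) mod 7 = (1921 + 480 - 19 + 4) mod 7 = 2386 mod 7 = 6 -> Sunday (Mon=0 ... Sun=6)
Days before December (Jan-Nov): 334; offset = 334 + 23 - 1 = 356
Weekday index = (6 + 356) mod 7 = 5

Day of the week: Saturday


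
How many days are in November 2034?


November 2034

30 days


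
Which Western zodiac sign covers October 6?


Date: October 6
Conventional tropical zodiac dates: Libra from September 23 onward; Scorpio starts October 23
October 6 falls within the Libra range

Libra


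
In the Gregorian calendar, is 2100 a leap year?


Gregorian leap year rule: divisible by 4, but not by 100, unless also by 400.
2100 is divisible by 100 but not 400 -> not a leap year

No


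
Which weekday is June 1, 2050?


Target: June 1, 2050
Anchor: Jan 1, 2050. With p = 2050 - 1 = 2049: (p + p//4 - p//100 + p//400) mod 7 = (2049 + 512 - 20 + 5) mod 7 = 2546 mod 7 = 5 -> Saturday (Mon=0 ... Sun=6)
Days before June (Jan-May): 151 days
Weekday index = (5 + 151) mod 7 = 2

Wednesday


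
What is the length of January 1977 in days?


January 1977

31 days


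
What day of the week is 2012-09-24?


Date: September 24, 2012
Anchor: Jan 1, 2012. With p = 2012 - 1 = 2011: (p + p//4 - p//100 + p//400) mod 7 = (2011 + 502 - 20 + 5) mod 7 = 2498 mod 7 = 6 -> Sunday (Mon=0 ... Sun=6)
Days before September (Jan-Aug): 244; offset = 244 + 24 - 1 = 267
Weekday index = (6 + 267) mod 7 = 0

Day of the week: Monday


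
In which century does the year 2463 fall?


Century = (year - 1) // 100 + 1
= (2463 - 1) // 100 + 1
= 2462 // 100 + 1
= 24 + 1

25th century


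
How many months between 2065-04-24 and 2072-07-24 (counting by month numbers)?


From April 2065 to July 2072
7 years * 12 = 84 months, plus 3 months = 87

87 months


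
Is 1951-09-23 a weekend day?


Anchor: Jan 1, 1951. With p = 1951 - 1 = 1950: (p + p//4 - p//100 + p//400) mod 7 = (1950 + 487 - 19 + 4) mod 7 = 2422 mod 7 = 0 -> Monday (Mon=0 ... Sun=6)
Day of year: 266; offset = 265
Weekday index = (0 + 265) mod 7 = 6 -> Sunday
Weekend days: Saturday, Sunday

Yes


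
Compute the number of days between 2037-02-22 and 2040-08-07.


From 2037-02-22 to 2040-08-07
2037-02-22: days before February = 31; day of year = 31 + 22 = 53
2040-08-07: days before August = 31 + 29 + 31 + 30 + 31 + 30 + 31 = 213 (2040 is a leap year); day of year = 213 + 7 = 220
Rest of 2037: 365 - 53 = 312
Full years 2038 (365), 2039 (365): 730
Total = 312 + 730 + 220 = 1262

1262 days


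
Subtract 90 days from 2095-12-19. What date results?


Start: 2095-12-19, subtract 90 days
Back 19 days from December 19 reaches November 30, 2095 -> 71 left
November 2095 has 30 days -> back to October 31, 2095 -> 41 left
October 2095 has 31 days -> back to September 30, 2095 -> 10 left
September 2095: 30 - 10 = 20 -> lands on September 20

Result: 2095-09-20


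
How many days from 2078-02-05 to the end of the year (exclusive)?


Day of year: 36 of 365
Remaining = 365 - 36

329 days


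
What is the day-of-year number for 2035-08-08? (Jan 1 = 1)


Date: August 8, 2035
Days in months 1 through 7: 212
Plus 8 days in August

Day of year: 220


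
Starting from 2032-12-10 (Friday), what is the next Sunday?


Current: Friday
Target: Sunday
Days ahead: 2

Next Sunday: 2032-12-12


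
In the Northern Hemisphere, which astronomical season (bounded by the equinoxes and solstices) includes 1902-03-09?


Date: March 9
Astronomical Winter (approx.; exact equinox/solstice day varies by year): December 21 to March 19
March 9 falls within the Winter window

Winter


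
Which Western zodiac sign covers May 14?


Date: May 14
Conventional tropical zodiac dates: Taurus from April 20 onward; Gemini starts May 21
May 14 falls within the Taurus range

Taurus


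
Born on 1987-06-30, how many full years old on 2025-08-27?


Birth: 1987-06-30
Reference: 2025-08-27
Year difference: 2025 - 1987 = 38

38 years old


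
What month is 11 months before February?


February is month 2
2 - 11 = -9; wrap: -9 + 12 = 3

March


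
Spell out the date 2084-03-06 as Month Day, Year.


ISO 2084-03-06 parses as year=2084, month=03, day=06
Month 3 -> March

March 6, 2084


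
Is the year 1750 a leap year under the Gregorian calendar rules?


Gregorian leap year rule: divisible by 4, but not by 100, unless also by 400.
1750 is not divisible by 4 -> not a leap year

No


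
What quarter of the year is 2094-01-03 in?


Month: January (month 1)
Q1: Jan-Mar, Q2: Apr-Jun, Q3: Jul-Sep, Q4: Oct-Dec

Q1


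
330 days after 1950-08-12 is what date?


Start: 1950-08-12, add 330 days
August 1950 has 31 days: 31 - 12 = 19 days to August 31 -> 311 left
September 1950 has 30 days -> 281 left
October 1950 has 31 days -> 250 left
November 1950 has 30 days -> 220 left
December 1950 has 31 days -> 189 left
January 1951 has 31 days -> 158 left
February 1951 has 28 days -> 130 left
March 1951 has 31 days -> 99 left
April 1951 has 30 days -> 69 left
May 1951 has 31 days -> 38 left
June 1951 has 30 days -> 8 left
July 1951: 8 <= 31 -> lands on July 8

Result: 1951-07-08


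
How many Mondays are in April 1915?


April 1915 has 30 days
Anchor: Jan 1, 1915. With p = 1915 - 1 = 1914: (p + p//4 - p//100 + p//400) mod 7 = (1914 + 478 - 19 + 4) mod 7 = 2377 mod 7 = 4 -> Friday (Mon=0 ... Sun=6)
Days before April (Jan-Mar): 90; April 1 index = (4 + 90) mod 7 = 3 -> Thursday
First Monday is April 5
Mondays: 5, 12, 19, 26

4 Mondays


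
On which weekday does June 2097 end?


June 2097 has 30 days
Anchor: Jan 1, 2097. With p = 2097 - 1 = 2096: (p + p//4 - p//100 + p//400) mod 7 = (2096 + 524 - 20 + 5) mod 7 = 2605 mod 7 = 1 -> Tuesday (Mon=0 ... Sun=6)
Days before June (Jan-May): 151; June 1 index = (1 + 151) mod 7 = 5 -> Saturday
Last day offset: 30 - 1 = 29 days
Weekday index = (5 + 29) mod 7 = 6

Sunday, June 30


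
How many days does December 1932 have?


December 1932

31 days


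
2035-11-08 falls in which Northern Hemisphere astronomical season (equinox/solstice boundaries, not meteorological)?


Date: November 8
Astronomical Autumn (approx.; exact equinox/solstice day varies by year): September 22 to December 20
November 8 falls within the Autumn window

Autumn


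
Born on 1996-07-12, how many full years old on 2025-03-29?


Birth: 1996-07-12
Reference: 2025-03-29
Year difference: 2025 - 1996 = 29
Birthday not yet reached in 2025, subtract 1

28 years old


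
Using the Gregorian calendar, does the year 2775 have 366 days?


Gregorian leap year rule: divisible by 4, but not by 100, unless also by 400.
2775 is not divisible by 4 -> not a leap year

No


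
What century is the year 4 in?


Century = (year - 1) // 100 + 1
= (4 - 1) // 100 + 1
= 3 // 100 + 1
= 0 + 1

1st century


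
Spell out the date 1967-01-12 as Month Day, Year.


ISO 1967-01-12 parses as year=1967, month=01, day=12
Month 1 -> January

January 12, 1967


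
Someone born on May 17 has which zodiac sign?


Date: May 17
Conventional tropical zodiac dates: Taurus from April 20 onward; Gemini starts May 21
May 17 falls within the Taurus range

Taurus


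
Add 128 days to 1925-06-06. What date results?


Start: 1925-06-06, add 128 days
June 1925 has 30 days: 30 - 6 = 24 days to June 30 -> 104 left
July 1925 has 31 days -> 73 left
August 1925 has 31 days -> 42 left
September 1925 has 30 days -> 12 left
October 1925: 12 <= 31 -> lands on October 12

Result: 1925-10-12


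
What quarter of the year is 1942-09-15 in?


Month: September (month 9)
Q1: Jan-Mar, Q2: Apr-Jun, Q3: Jul-Sep, Q4: Oct-Dec

Q3


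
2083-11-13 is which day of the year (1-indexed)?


Date: November 13, 2083
Days in months 1 through 10: 304
Plus 13 days in November

Day of year: 317


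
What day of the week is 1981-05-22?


Date: May 22, 1981
Anchor: Jan 1, 1981. With p = 1981 - 1 = 1980: (p + p//4 - p//100 + p//400) mod 7 = (1980 + 495 - 19 + 4) mod 7 = 2460 mod 7 = 3 -> Thursday (Mon=0 ... Sun=6)
Days before May (Jan-Apr): 120; offset = 120 + 22 - 1 = 141
Weekday index = (3 + 141) mod 7 = 4

Day of the week: Friday


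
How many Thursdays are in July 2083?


July 2083 has 31 days
Anchor: Jan 1, 2083. With p = 2083 - 1 = 2082: (p + p//4 - p//100 + p//400) mod 7 = (2082 + 520 - 20 + 5) mod 7 = 2587 mod 7 = 4 -> Friday (Mon=0 ... Sun=6)
Days before July (Jan-Jun): 181; July 1 index = (4 + 181) mod 7 = 3 -> Thursday
First Thursday is July 1
Thursdays: 1, 8, 15, 22, 29

5 Thursdays


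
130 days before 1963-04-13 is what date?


Start: 1963-04-13, subtract 130 days
Back 13 days from April 13 reaches March 31, 1963 -> 117 left
March 1963 has 31 days -> back to February 28, 1963 -> 86 left
February 1963 has 28 days -> back to January 31, 1963 -> 58 left
January 1963 has 31 days -> back to December 31, 1962 -> 27 left
December 1962: 31 - 27 = 4 -> lands on December 4

Result: 1962-12-04


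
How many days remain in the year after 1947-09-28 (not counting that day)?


Day of year: 271 of 365
Remaining = 365 - 271

94 days


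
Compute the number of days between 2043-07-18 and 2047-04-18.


From 2043-07-18 to 2047-04-18
2043-07-18: days before July = 31 + 28 + 31 + 30 + 31 + 30 = 181 (2043 is not a leap year); day of year = 181 + 18 = 199
2047-04-18: days before April = 31 + 28 + 31 = 90 (2047 is not a leap year); day of year = 90 + 18 = 108
Rest of 2043: 365 - 199 = 166
Full years 2044 (366), 2045 (365), 2046 (365): 1096
Total = 166 + 1096 + 108 = 1370

1370 days


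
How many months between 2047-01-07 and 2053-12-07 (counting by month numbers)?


From January 2047 to December 2053
6 years * 12 = 72 months, plus 11 months = 83

83 months


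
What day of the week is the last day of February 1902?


February 1902 has 28 days
Anchor: Jan 1, 1902. With p = 1902 - 1 = 1901: (p + p//4 - p//100 + p//400) mod 7 = (1901 + 475 - 19 + 4) mod 7 = 2361 mod 7 = 2 -> Wednesday (Mon=0 ... Sun=6)
Days before February (Jan): 31; February 1 index = (2 + 31) mod 7 = 5 -> Saturday
Last day offset: 28 - 1 = 27 days
Weekday index = (5 + 27) mod 7 = 4

Friday, February 28


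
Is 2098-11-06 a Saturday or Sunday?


Anchor: Jan 1, 2098. With p = 2098 - 1 = 2097: (p + p//4 - p//100 + p//400) mod 7 = (2097 + 524 - 20 + 5) mod 7 = 2606 mod 7 = 2 -> Wednesday (Mon=0 ... Sun=6)
Day of year: 310; offset = 309
Weekday index = (2 + 309) mod 7 = 3 -> Thursday
Weekend days: Saturday, Sunday

No


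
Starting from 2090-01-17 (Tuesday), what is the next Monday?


Current: Tuesday
Target: Monday
Days ahead: 6

Next Monday: 2090-01-23


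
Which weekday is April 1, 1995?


Target: April 1, 1995
Anchor: Jan 1, 1995. With p = 1995 - 1 = 1994: (p + p//4 - p//100 + p//400) mod 7 = (1994 + 498 - 19 + 4) mod 7 = 2477 mod 7 = 6 -> Sunday (Mon=0 ... Sun=6)
Days before April (Jan-Mar): 90 days
Weekday index = (6 + 90) mod 7 = 5

Saturday


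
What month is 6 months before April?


April is month 4
4 - 6 = -2; wrap: -2 + 12 = 10

October


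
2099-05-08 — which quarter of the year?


Month: May (month 5)
Q1: Jan-Mar, Q2: Apr-Jun, Q3: Jul-Sep, Q4: Oct-Dec

Q2


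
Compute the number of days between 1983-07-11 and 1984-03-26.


From 1983-07-11 to 1984-03-26
1983-07-11: days before July = 31 + 28 + 31 + 30 + 31 + 30 = 181 (1983 is not a leap year); day of year = 181 + 11 = 192
1984-03-26: days before March = 31 + 29 = 60 (1984 is a leap year); day of year = 60 + 26 = 86
Rest of 1983: 365 - 192 = 173
Total = 173 + 86 = 259

259 days


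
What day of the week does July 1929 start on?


Target: July 1, 1929
Anchor: Jan 1, 1929. With p = 1929 - 1 = 1928: (p + p//4 - p//100 + p//400) mod 7 = (1928 + 482 - 19 + 4) mod 7 = 2395 mod 7 = 1 -> Tuesday (Mon=0 ... Sun=6)
Days before July (Jan-Jun): 181 days
Weekday index = (1 + 181) mod 7 = 0

Monday


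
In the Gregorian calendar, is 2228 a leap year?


Gregorian leap year rule: divisible by 4, but not by 100, unless also by 400.
2228 is divisible by 4 but not 100 -> leap year

Yes


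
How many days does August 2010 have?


August 2010

31 days


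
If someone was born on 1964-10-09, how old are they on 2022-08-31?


Birth: 1964-10-09
Reference: 2022-08-31
Year difference: 2022 - 1964 = 58
Birthday not yet reached in 2022, subtract 1

57 years old


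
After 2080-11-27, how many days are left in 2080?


Day of year: 332 of 366
Remaining = 366 - 332

34 days


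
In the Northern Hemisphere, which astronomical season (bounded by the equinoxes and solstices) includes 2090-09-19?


Date: September 19
Astronomical Summer (approx.; exact equinox/solstice day varies by year): June 21 to September 21
September 19 falls within the Summer window

Summer


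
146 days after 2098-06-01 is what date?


Start: 2098-06-01, add 146 days
June 2098 has 30 days: 30 - 1 = 29 days to June 30 -> 117 left
July 2098 has 31 days -> 86 left
August 2098 has 31 days -> 55 left
September 2098 has 30 days -> 25 left
October 2098: 25 <= 31 -> lands on October 25

Result: 2098-10-25


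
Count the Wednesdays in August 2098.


August 2098 has 31 days
Anchor: Jan 1, 2098. With p = 2098 - 1 = 2097: (p + p//4 - p//100 + p//400) mod 7 = (2097 + 524 - 20 + 5) mod 7 = 2606 mod 7 = 2 -> Wednesday (Mon=0 ... Sun=6)
Days before August (Jan-Jul): 212; August 1 index = (2 + 212) mod 7 = 4 -> Friday
First Wednesday is August 6
Wednesdays: 6, 13, 20, 27

4 Wednesdays


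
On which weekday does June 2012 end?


June 2012 has 30 days
Anchor: Jan 1, 2012. With p = 2012 - 1 = 2011: (p + p//4 - p//100 + p//400) mod 7 = (2011 + 502 - 20 + 5) mod 7 = 2498 mod 7 = 6 -> Sunday (Mon=0 ... Sun=6)
Days before June (Jan-May): 152; June 1 index = (6 + 152) mod 7 = 4 -> Friday
Last day offset: 30 - 1 = 29 days
Weekday index = (4 + 29) mod 7 = 5

Saturday, June 30


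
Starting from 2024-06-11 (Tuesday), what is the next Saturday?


Current: Tuesday
Target: Saturday
Days ahead: 4

Next Saturday: 2024-06-15


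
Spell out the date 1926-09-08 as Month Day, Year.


ISO 1926-09-08 parses as year=1926, month=09, day=08
Month 9 -> September

September 8, 1926


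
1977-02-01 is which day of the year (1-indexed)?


Date: February 1, 1977
Days in months 1 through 1: 31
Plus 1 days in February

Day of year: 32


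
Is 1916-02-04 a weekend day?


Anchor: Jan 1, 1916. With p = 1916 - 1 = 1915: (p + p//4 - p//100 + p//400) mod 7 = (1915 + 478 - 19 + 4) mod 7 = 2378 mod 7 = 5 -> Saturday (Mon=0 ... Sun=6)
Day of year: 35; offset = 34
Weekday index = (5 + 34) mod 7 = 4 -> Friday
Weekend days: Saturday, Sunday

No


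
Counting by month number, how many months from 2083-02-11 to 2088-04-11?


From February 2083 to April 2088
5 years * 12 = 60 months, plus 2 months = 62

62 months


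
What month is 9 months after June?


June is month 6
6 + 9 = 15; wrap: 15 - 12 = 3

March


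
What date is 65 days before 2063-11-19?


Start: 2063-11-19, subtract 65 days
Back 19 days from November 19 reaches October 31, 2063 -> 46 left
October 2063 has 31 days -> back to September 30, 2063 -> 15 left
September 2063: 30 - 15 = 15 -> lands on September 15

Result: 2063-09-15


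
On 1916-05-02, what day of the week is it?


Date: May 2, 1916
Anchor: Jan 1, 1916. With p = 1916 - 1 = 1915: (p + p//4 - p//100 + p//400) mod 7 = (1915 + 478 - 19 + 4) mod 7 = 2378 mod 7 = 5 -> Saturday (Mon=0 ... Sun=6)
Days before May (Jan-Apr): 121; offset = 121 + 2 - 1 = 122
Weekday index = (5 + 122) mod 7 = 1

Day of the week: Tuesday


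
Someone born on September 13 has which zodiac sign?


Date: September 13
Conventional tropical zodiac dates: Virgo from August 23 onward; Libra starts September 23
September 13 falls within the Virgo range

Virgo


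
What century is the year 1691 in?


Century = (year - 1) // 100 + 1
= (1691 - 1) // 100 + 1
= 1690 // 100 + 1
= 16 + 1

17th century


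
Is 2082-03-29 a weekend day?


Anchor: Jan 1, 2082. With p = 2082 - 1 = 2081: (p + p//4 - p//100 + p//400) mod 7 = (2081 + 520 - 20 + 5) mod 7 = 2586 mod 7 = 3 -> Thursday (Mon=0 ... Sun=6)
Day of year: 88; offset = 87
Weekday index = (3 + 87) mod 7 = 6 -> Sunday
Weekend days: Saturday, Sunday

Yes


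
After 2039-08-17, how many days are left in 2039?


Day of year: 229 of 365
Remaining = 365 - 229

136 days


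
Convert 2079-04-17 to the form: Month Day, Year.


ISO 2079-04-17 parses as year=2079, month=04, day=17
Month 4 -> April

April 17, 2079


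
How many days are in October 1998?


October 1998

31 days


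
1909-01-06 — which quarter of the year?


Month: January (month 1)
Q1: Jan-Mar, Q2: Apr-Jun, Q3: Jul-Sep, Q4: Oct-Dec

Q1


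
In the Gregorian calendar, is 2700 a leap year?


Gregorian leap year rule: divisible by 4, but not by 100, unless also by 400.
2700 is divisible by 100 but not 400 -> not a leap year

No


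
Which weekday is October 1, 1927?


Target: October 1, 1927
Anchor: Jan 1, 1927. With p = 1927 - 1 = 1926: (p + p//4 - p//100 + p//400) mod 7 = (1926 + 481 - 19 + 4) mod 7 = 2392 mod 7 = 5 -> Saturday (Mon=0 ... Sun=6)
Days before October (Jan-Sep): 273 days
Weekday index = (5 + 273) mod 7 = 5

Saturday


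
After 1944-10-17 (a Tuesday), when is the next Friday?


Current: Tuesday
Target: Friday
Days ahead: 3

Next Friday: 1944-10-20


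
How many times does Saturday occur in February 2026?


February 2026 has 28 days
Anchor: Jan 1, 2026. With p = 2026 - 1 = 2025: (p + p//4 - p//100 + p//400) mod 7 = (2025 + 506 - 20 + 5) mod 7 = 2516 mod 7 = 3 -> Thursday (Mon=0 ... Sun=6)
Days before February (Jan): 31; February 1 index = (3 + 31) mod 7 = 6 -> Sunday
First Saturday is February 7
Saturdays: 7, 14, 21, 28

4 Saturdays


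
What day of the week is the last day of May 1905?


May 1905 has 31 days
Anchor: Jan 1, 1905. With p = 1905 - 1 = 1904: (p + p//4 - p//100 + p//400) mod 7 = (1904 + 476 - 19 + 4) mod 7 = 2365 mod 7 = 6 -> Sunday (Mon=0 ... Sun=6)
Days before May (Jan-Apr): 120; May 1 index = (6 + 120) mod 7 = 0 -> Monday
Last day offset: 31 - 1 = 30 days
Weekday index = (0 + 30) mod 7 = 2

Wednesday, May 31


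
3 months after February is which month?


February is month 2
2 + 3 = 5

May


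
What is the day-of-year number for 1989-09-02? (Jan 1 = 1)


Date: September 2, 1989
Days in months 1 through 8: 243
Plus 2 days in September

Day of year: 245


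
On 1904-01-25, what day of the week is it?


Date: January 25, 1904
Anchor: Jan 1, 1904. With p = 1904 - 1 = 1903: (p + p//4 - p//100 + p//400) mod 7 = (1903 + 475 - 19 + 4) mod 7 = 2363 mod 7 = 4 -> Friday (Mon=0 ... Sun=6)
Days into year = 25 - 1 = 24
Weekday index = (4 + 24) mod 7 = 0

Day of the week: Monday


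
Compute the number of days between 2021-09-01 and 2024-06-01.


From 2021-09-01 to 2024-06-01
2021-09-01: days before September = 31 + 28 + 31 + 30 + 31 + 30 + 31 + 31 = 243 (2021 is not a leap year); day of year = 243 + 1 = 244
2024-06-01: days before June = 31 + 29 + 31 + 30 + 31 = 152 (2024 is a leap year); day of year = 152 + 1 = 153
Rest of 2021: 365 - 244 = 121
Full years 2022 (365), 2023 (365): 730
Total = 121 + 730 + 153 = 1004

1004 days


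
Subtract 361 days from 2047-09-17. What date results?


Start: 2047-09-17, subtract 361 days
Back 17 days from September 17 reaches August 31, 2047 -> 344 left
August 2047 has 31 days -> back to July 31, 2047 -> 313 left
July 2047 has 31 days -> back to June 30, 2047 -> 282 left
June 2047 has 30 days -> back to May 31, 2047 -> 252 left
May 2047 has 31 days -> back to April 30, 2047 -> 221 left
April 2047 has 30 days -> back to March 31, 2047 -> 191 left
March 2047 has 31 days -> back to February 28, 2047 -> 160 left
February 2047 has 28 days -> back to January 31, 2047 -> 132 left
January 2047 has 31 days -> back to December 31, 2046 -> 101 left
December 2046 has 31 days -> back to November 30, 2046 -> 70 left
November 2046 has 30 days -> back to October 31, 2046 -> 40 left
October 2046 has 31 days -> back to September 30, 2046 -> 9 left
September 2046: 30 - 9 = 21 -> lands on September 21

Result: 2046-09-21


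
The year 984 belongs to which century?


Century = (year - 1) // 100 + 1
= (984 - 1) // 100 + 1
= 983 // 100 + 1
= 9 + 1

10th century


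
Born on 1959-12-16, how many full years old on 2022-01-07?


Birth: 1959-12-16
Reference: 2022-01-07
Year difference: 2022 - 1959 = 63
Birthday not yet reached in 2022, subtract 1

62 years old


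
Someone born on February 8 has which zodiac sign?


Date: February 8
Conventional tropical zodiac dates: Aquarius from January 20 onward; Pisces starts February 19
February 8 falls within the Aquarius range

Aquarius


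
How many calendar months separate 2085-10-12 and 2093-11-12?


From October 2085 to November 2093
8 years * 12 = 96 months, plus 1 month = 97

97 months


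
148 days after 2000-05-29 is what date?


Start: 2000-05-29, add 148 days
May 2000 has 31 days: 31 - 29 = 2 days to May 31 -> 146 left
June 2000 has 30 days -> 116 left
July 2000 has 31 days -> 85 left
August 2000 has 31 days -> 54 left
September 2000 has 30 days -> 24 left
October 2000: 24 <= 31 -> lands on October 24

Result: 2000-10-24


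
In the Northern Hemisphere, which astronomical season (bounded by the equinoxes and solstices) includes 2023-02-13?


Date: February 13
Astronomical Winter (approx.; exact equinox/solstice day varies by year): December 21 to March 19
February 13 falls within the Winter window

Winter


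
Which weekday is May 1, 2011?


Target: May 1, 2011
Anchor: Jan 1, 2011. With p = 2011 - 1 = 2010: (p + p//4 - p//100 + p//400) mod 7 = (2010 + 502 - 20 + 5) mod 7 = 2497 mod 7 = 5 -> Saturday (Mon=0 ... Sun=6)
Days before May (Jan-Apr): 120 days
Weekday index = (5 + 120) mod 7 = 6

Sunday


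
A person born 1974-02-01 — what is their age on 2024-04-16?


Birth: 1974-02-01
Reference: 2024-04-16
Year difference: 2024 - 1974 = 50

50 years old


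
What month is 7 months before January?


January is month 1
1 - 7 = -6; wrap: -6 + 12 = 6

June


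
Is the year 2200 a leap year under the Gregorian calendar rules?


Gregorian leap year rule: divisible by 4, but not by 100, unless also by 400.
2200 is divisible by 100 but not 400 -> not a leap year

No


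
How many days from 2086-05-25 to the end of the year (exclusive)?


Day of year: 145 of 365
Remaining = 365 - 145

220 days


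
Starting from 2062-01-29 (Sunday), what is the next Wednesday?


Current: Sunday
Target: Wednesday
Days ahead: 3

Next Wednesday: 2062-02-01


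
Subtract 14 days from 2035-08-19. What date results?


Start: 2035-08-19, subtract 14 days
19 - 14 = 5 stays within August 2035

Result: 2035-08-05


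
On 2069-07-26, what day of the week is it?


Date: July 26, 2069
Anchor: Jan 1, 2069. With p = 2069 - 1 = 2068: (p + p//4 - p//100 + p//400) mod 7 = (2068 + 517 - 20 + 5) mod 7 = 2570 mod 7 = 1 -> Tuesday (Mon=0 ... Sun=6)
Days before July (Jan-Jun): 181; offset = 181 + 26 - 1 = 206
Weekday index = (1 + 206) mod 7 = 4

Day of the week: Friday


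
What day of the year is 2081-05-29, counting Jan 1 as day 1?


Date: May 29, 2081
Days in months 1 through 4: 120
Plus 29 days in May

Day of year: 149


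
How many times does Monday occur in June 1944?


June 1944 has 30 days
Anchor: Jan 1, 1944. With p = 1944 - 1 = 1943: (p + p//4 - p//100 + p//400) mod 7 = (1943 + 485 - 19 + 4) mod 7 = 2413 mod 7 = 5 -> Saturday (Mon=0 ... Sun=6)
Days before June (Jan-May): 152; June 1 index = (5 + 152) mod 7 = 3 -> Thursday
First Monday is June 5
Mondays: 5, 12, 19, 26

4 Mondays


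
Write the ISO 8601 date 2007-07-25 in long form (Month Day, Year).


ISO 2007-07-25 parses as year=2007, month=07, day=25
Month 7 -> July

July 25, 2007


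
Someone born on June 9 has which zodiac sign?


Date: June 9
Conventional tropical zodiac dates: Gemini from May 21 onward; Cancer starts June 21
June 9 falls within the Gemini range

Gemini


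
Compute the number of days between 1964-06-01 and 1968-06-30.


From 1964-06-01 to 1968-06-30
1964-06-01: days before June = 31 + 29 + 31 + 30 + 31 = 152 (1964 is a leap year); day of year = 152 + 1 = 153
1968-06-30: days before June = 31 + 29 + 31 + 30 + 31 = 152 (1968 is a leap year); day of year = 152 + 30 = 182
Rest of 1964: 366 - 153 = 213
Full years 1965 (365), 1966 (365), 1967 (365): 1095
Total = 213 + 1095 + 182 = 1490

1490 days


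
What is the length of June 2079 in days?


June 2079

30 days


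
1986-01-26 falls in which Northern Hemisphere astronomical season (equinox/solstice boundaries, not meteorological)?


Date: January 26
Astronomical Winter (approx.; exact equinox/solstice day varies by year): December 21 to March 19
January 26 falls within the Winter window

Winter


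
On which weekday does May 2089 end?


May 2089 has 31 days
Anchor: Jan 1, 2089. With p = 2089 - 1 = 2088: (p + p//4 - p//100 + p//400) mod 7 = (2088 + 522 - 20 + 5) mod 7 = 2595 mod 7 = 5 -> Saturday (Mon=0 ... Sun=6)
Days before May (Jan-Apr): 120; May 1 index = (5 + 120) mod 7 = 6 -> Sunday
Last day offset: 31 - 1 = 30 days
Weekday index = (6 + 30) mod 7 = 1

Tuesday, May 31


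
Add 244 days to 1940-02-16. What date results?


Start: 1940-02-16, add 244 days
February 1940 has 29 days: 29 - 16 = 13 days to February 29 -> 231 left
March 1940 has 31 days -> 200 left
April 1940 has 30 days -> 170 left
May 1940 has 31 days -> 139 left
June 1940 has 30 days -> 109 left
July 1940 has 31 days -> 78 left
August 1940 has 31 days -> 47 left
September 1940 has 30 days -> 17 left
October 1940: 17 <= 31 -> lands on October 17

Result: 1940-10-17


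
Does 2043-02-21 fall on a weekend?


Anchor: Jan 1, 2043. With p = 2043 - 1 = 2042: (p + p//4 - p//100 + p//400) mod 7 = (2042 + 510 - 20 + 5) mod 7 = 2537 mod 7 = 3 -> Thursday (Mon=0 ... Sun=6)
Day of year: 52; offset = 51
Weekday index = (3 + 51) mod 7 = 5 -> Saturday
Weekend days: Saturday, Sunday

Yes


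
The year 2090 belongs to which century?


Century = (year - 1) // 100 + 1
= (2090 - 1) // 100 + 1
= 2089 // 100 + 1
= 20 + 1

21st century


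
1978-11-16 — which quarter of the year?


Month: November (month 11)
Q1: Jan-Mar, Q2: Apr-Jun, Q3: Jul-Sep, Q4: Oct-Dec

Q4


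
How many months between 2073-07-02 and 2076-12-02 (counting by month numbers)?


From July 2073 to December 2076
3 years * 12 = 36 months, plus 5 months = 41

41 months


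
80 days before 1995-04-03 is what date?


Start: 1995-04-03, subtract 80 days
Back 3 days from April 3 reaches March 31, 1995 -> 77 left
March 1995 has 31 days -> back to February 28, 1995 -> 46 left
February 1995 has 28 days -> back to January 31, 1995 -> 18 left
January 1995: 31 - 18 = 13 -> lands on January 13

Result: 1995-01-13


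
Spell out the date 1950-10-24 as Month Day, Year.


ISO 1950-10-24 parses as year=1950, month=10, day=24
Month 10 -> October

October 24, 1950


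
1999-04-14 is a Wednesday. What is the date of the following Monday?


Current: Wednesday
Target: Monday
Days ahead: 5

Next Monday: 1999-04-19


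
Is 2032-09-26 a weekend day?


Anchor: Jan 1, 2032. With p = 2032 - 1 = 2031: (p + p//4 - p//100 + p//400) mod 7 = (2031 + 507 - 20 + 5) mod 7 = 2523 mod 7 = 3 -> Thursday (Mon=0 ... Sun=6)
Day of year: 270; offset = 269
Weekday index = (3 + 269) mod 7 = 6 -> Sunday
Weekend days: Saturday, Sunday

Yes


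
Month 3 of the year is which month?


Month 3 of 12

March


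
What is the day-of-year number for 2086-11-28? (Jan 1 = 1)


Date: November 28, 2086
Days in months 1 through 10: 304
Plus 28 days in November

Day of year: 332


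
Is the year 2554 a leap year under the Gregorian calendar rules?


Gregorian leap year rule: divisible by 4, but not by 100, unless also by 400.
2554 is not divisible by 4 -> not a leap year

No


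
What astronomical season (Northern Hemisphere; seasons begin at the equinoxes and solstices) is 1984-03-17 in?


Date: March 17
Astronomical Winter (approx.; exact equinox/solstice day varies by year): December 21 to March 19
March 17 falls within the Winter window

Winter


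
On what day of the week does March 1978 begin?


Target: March 1, 1978
Anchor: Jan 1, 1978. With p = 1978 - 1 = 1977: (p + p//4 - p//100 + p//400) mod 7 = (1977 + 494 - 19 + 4) mod 7 = 2456 mod 7 = 6 -> Sunday (Mon=0 ... Sun=6)
Days before March (Jan-Feb): 59 days
Weekday index = (6 + 59) mod 7 = 2

Wednesday


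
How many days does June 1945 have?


June 1945

30 days


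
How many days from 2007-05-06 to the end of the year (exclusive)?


Day of year: 126 of 365
Remaining = 365 - 126

239 days


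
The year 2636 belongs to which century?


Century = (year - 1) // 100 + 1
= (2636 - 1) // 100 + 1
= 2635 // 100 + 1
= 26 + 1

27th century


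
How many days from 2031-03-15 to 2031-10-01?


From 2031-03-15 to 2031-10-01
2031-03-15: days before March = 31 + 28 = 59 (2031 is not a leap year); day of year = 59 + 15 = 74
2031-10-01: days before October = 31 + 28 + 31 + 30 + 31 + 30 + 31 + 31 + 30 = 273 (2031 is not a leap year); day of year = 273 + 1 = 274
Same year: 274 - 74 = 200

200 days


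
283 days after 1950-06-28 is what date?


Start: 1950-06-28, add 283 days
June 1950 has 30 days: 30 - 28 = 2 days to June 30 -> 281 left
July 1950 has 31 days -> 250 left
August 1950 has 31 days -> 219 left
September 1950 has 30 days -> 189 left
October 1950 has 31 days -> 158 left
November 1950 has 30 days -> 128 left
December 1950 has 31 days -> 97 left
January 1951 has 31 days -> 66 left
February 1951 has 28 days -> 38 left
March 1951 has 31 days -> 7 left
April 1951: 7 <= 30 -> lands on April 7

Result: 1951-04-07


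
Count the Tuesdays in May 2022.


May 2022 has 31 days
Anchor: Jan 1, 2022. With p = 2022 - 1 = 2021: (p + p//4 - p//100 + p//400) mod 7 = (2021 + 505 - 20 + 5) mod 7 = 2511 mod 7 = 5 -> Saturday (Mon=0 ... Sun=6)
Days before May (Jan-Apr): 120; May 1 index = (5 + 120) mod 7 = 6 -> Sunday
First Tuesday is May 3
Tuesdays: 3, 10, 17, 24, 31

5 Tuesdays


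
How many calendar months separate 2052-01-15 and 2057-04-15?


From January 2052 to April 2057
5 years * 12 = 60 months, plus 3 months = 63

63 months


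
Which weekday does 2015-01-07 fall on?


Date: January 7, 2015
Anchor: Jan 1, 2015. With p = 2015 - 1 = 2014: (p + p//4 - p//100 + p//400) mod 7 = (2014 + 503 - 20 + 5) mod 7 = 2502 mod 7 = 3 -> Thursday (Mon=0 ... Sun=6)
Days into year = 7 - 1 = 6
Weekday index = (3 + 6) mod 7 = 2

Day of the week: Wednesday


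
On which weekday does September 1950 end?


September 1950 has 30 days
Anchor: Jan 1, 1950. With p = 1950 - 1 = 1949: (p + p//4 - p//100 + p//400) mod 7 = (1949 + 487 - 19 + 4) mod 7 = 2421 mod 7 = 6 -> Sunday (Mon=0 ... Sun=6)
Days before September (Jan-Aug): 243; September 1 index = (6 + 243) mod 7 = 4 -> Friday
Last day offset: 30 - 1 = 29 days
Weekday index = (4 + 29) mod 7 = 5

Saturday, September 30


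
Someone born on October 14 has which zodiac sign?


Date: October 14
Conventional tropical zodiac dates: Libra from September 23 onward; Scorpio starts October 23
October 14 falls within the Libra range

Libra


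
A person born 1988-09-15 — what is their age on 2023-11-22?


Birth: 1988-09-15
Reference: 2023-11-22
Year difference: 2023 - 1988 = 35

35 years old


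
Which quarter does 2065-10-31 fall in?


Month: October (month 10)
Q1: Jan-Mar, Q2: Apr-Jun, Q3: Jul-Sep, Q4: Oct-Dec

Q4


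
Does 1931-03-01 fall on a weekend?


Anchor: Jan 1, 1931. With p = 1931 - 1 = 1930: (p + p//4 - p//100 + p//400) mod 7 = (1930 + 482 - 19 + 4) mod 7 = 2397 mod 7 = 3 -> Thursday (Mon=0 ... Sun=6)
Day of year: 60; offset = 59
Weekday index = (3 + 59) mod 7 = 6 -> Sunday
Weekend days: Saturday, Sunday

Yes


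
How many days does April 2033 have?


April 2033

30 days


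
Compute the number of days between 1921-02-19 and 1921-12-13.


From 1921-02-19 to 1921-12-13
1921-02-19: days before February = 31; day of year = 31 + 19 = 50
1921-12-13: days before December = 31 + 28 + 31 + 30 + 31 + 30 + 31 + 31 + 30 + 31 + 30 = 334 (1921 is not a leap year); day of year = 334 + 13 = 347
Same year: 347 - 50 = 297

297 days


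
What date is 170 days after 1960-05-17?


Start: 1960-05-17, add 170 days
May 1960 has 31 days: 31 - 17 = 14 days to May 31 -> 156 left
June 1960 has 30 days -> 126 left
July 1960 has 31 days -> 95 left
August 1960 has 31 days -> 64 left
September 1960 has 30 days -> 34 left
October 1960 has 31 days -> 3 left
November 1960: 3 <= 30 -> lands on November 3

Result: 1960-11-03


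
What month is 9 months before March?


March is month 3
3 - 9 = -6; wrap: -6 + 12 = 6

June


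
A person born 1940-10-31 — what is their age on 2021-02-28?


Birth: 1940-10-31
Reference: 2021-02-28
Year difference: 2021 - 1940 = 81
Birthday not yet reached in 2021, subtract 1

80 years old


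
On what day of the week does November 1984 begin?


Target: November 1, 1984
Anchor: Jan 1, 1984. With p = 1984 - 1 = 1983: (p + p//4 - p//100 + p//400) mod 7 = (1983 + 495 - 19 + 4) mod 7 = 2463 mod 7 = 6 -> Sunday (Mon=0 ... Sun=6)
Days before November (Jan-Oct): 305 days
Weekday index = (6 + 305) mod 7 = 3

Thursday


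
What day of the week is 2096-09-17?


Date: September 17, 2096
Anchor: Jan 1, 2096. With p = 2096 - 1 = 2095: (p + p//4 - p//100 + p//400) mod 7 = (2095 + 523 - 20 + 5) mod 7 = 2603 mod 7 = 6 -> Sunday (Mon=0 ... Sun=6)
Days before September (Jan-Aug): 244; offset = 244 + 17 - 1 = 260
Weekday index = (6 + 260) mod 7 = 0

Day of the week: Monday


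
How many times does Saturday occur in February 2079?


February 2079 has 28 days
Anchor: Jan 1, 2079. With p = 2079 - 1 = 2078: (p + p//4 - p//100 + p//400) mod 7 = (2078 + 519 - 20 + 5) mod 7 = 2582 mod 7 = 6 -> Sunday (Mon=0 ... Sun=6)
Days before February (Jan): 31; February 1 index = (6 + 31) mod 7 = 2 -> Wednesday
First Saturday is February 4
Saturdays: 4, 11, 18, 25

4 Saturdays


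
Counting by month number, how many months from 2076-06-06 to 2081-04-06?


From June 2076 to April 2081
5 years * 12 = 60 months, minus 2 months = 58

58 months


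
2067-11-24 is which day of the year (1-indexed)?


Date: November 24, 2067
Days in months 1 through 10: 304
Plus 24 days in November

Day of year: 328


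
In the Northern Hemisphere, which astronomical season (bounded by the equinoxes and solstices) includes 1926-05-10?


Date: May 10
Astronomical Spring (approx.; exact equinox/solstice day varies by year): March 20 to June 20
May 10 falls within the Spring window

Spring


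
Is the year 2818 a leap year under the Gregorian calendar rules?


Gregorian leap year rule: divisible by 4, but not by 100, unless also by 400.
2818 is not divisible by 4 -> not a leap year

No


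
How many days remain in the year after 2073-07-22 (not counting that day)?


Day of year: 203 of 365
Remaining = 365 - 203

162 days


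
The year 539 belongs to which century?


Century = (year - 1) // 100 + 1
= (539 - 1) // 100 + 1
= 538 // 100 + 1
= 5 + 1

6th century


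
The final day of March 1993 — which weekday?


March 1993 has 31 days
Anchor: Jan 1, 1993. With p = 1993 - 1 = 1992: (p + p//4 - p//100 + p//400) mod 7 = (1992 + 498 - 19 + 4) mod 7 = 2475 mod 7 = 4 -> Friday (Mon=0 ... Sun=6)
Days before March (Jan-Feb): 59; March 1 index = (4 + 59) mod 7 = 0 -> Monday
Last day offset: 31 - 1 = 30 days
Weekday index = (0 + 30) mod 7 = 2

Wednesday, March 31


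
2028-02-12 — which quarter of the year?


Month: February (month 2)
Q1: Jan-Mar, Q2: Apr-Jun, Q3: Jul-Sep, Q4: Oct-Dec

Q1


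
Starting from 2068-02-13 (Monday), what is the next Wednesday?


Current: Monday
Target: Wednesday
Days ahead: 2

Next Wednesday: 2068-02-15


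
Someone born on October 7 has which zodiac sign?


Date: October 7
Conventional tropical zodiac dates: Libra from September 23 onward; Scorpio starts October 23
October 7 falls within the Libra range

Libra


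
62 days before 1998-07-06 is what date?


Start: 1998-07-06, subtract 62 days
Back 6 days from July 6 reaches June 30, 1998 -> 56 left
June 1998 has 30 days -> back to May 31, 1998 -> 26 left
May 1998: 31 - 26 = 5 -> lands on May 5

Result: 1998-05-05


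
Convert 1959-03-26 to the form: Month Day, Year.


ISO 1959-03-26 parses as year=1959, month=03, day=26
Month 3 -> March

March 26, 1959


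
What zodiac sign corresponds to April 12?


Date: April 12
Conventional tropical zodiac dates: Aries from March 21 onward; Taurus starts April 20
April 12 falls within the Aries range

Aries


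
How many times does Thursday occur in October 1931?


October 1931 has 31 days
Anchor: Jan 1, 1931. With p = 1931 - 1 = 1930: (p + p//4 - p//100 + p//400) mod 7 = (1930 + 482 - 19 + 4) mod 7 = 2397 mod 7 = 3 -> Thursday (Mon=0 ... Sun=6)
Days before October (Jan-Sep): 273; October 1 index = (3 + 273) mod 7 = 3 -> Thursday
First Thursday is October 1
Thursdays: 1, 8, 15, 22, 29

5 Thursdays


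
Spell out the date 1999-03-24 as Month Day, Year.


ISO 1999-03-24 parses as year=1999, month=03, day=24
Month 3 -> March

March 24, 1999


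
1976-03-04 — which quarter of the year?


Month: March (month 3)
Q1: Jan-Mar, Q2: Apr-Jun, Q3: Jul-Sep, Q4: Oct-Dec

Q1


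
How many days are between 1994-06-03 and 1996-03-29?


From 1994-06-03 to 1996-03-29
1994-06-03: days before June = 31 + 28 + 31 + 30 + 31 = 151 (1994 is not a leap year); day of year = 151 + 3 = 154
1996-03-29: days before March = 31 + 29 = 60 (1996 is a leap year); day of year = 60 + 29 = 89
Rest of 1994: 365 - 154 = 211
Full years 1995 (365): 365
Total = 211 + 365 + 89 = 665

665 days


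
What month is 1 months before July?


July is month 7
7 - 1 = 6

June


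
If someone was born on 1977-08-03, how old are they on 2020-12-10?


Birth: 1977-08-03
Reference: 2020-12-10
Year difference: 2020 - 1977 = 43

43 years old


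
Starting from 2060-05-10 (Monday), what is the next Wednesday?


Current: Monday
Target: Wednesday
Days ahead: 2

Next Wednesday: 2060-05-12


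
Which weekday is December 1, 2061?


Target: December 1, 2061
Anchor: Jan 1, 2061. With p = 2061 - 1 = 2060: (p + p//4 - p//100 + p//400) mod 7 = (2060 + 515 - 20 + 5) mod 7 = 2560 mod 7 = 5 -> Saturday (Mon=0 ... Sun=6)
Days before December (Jan-Nov): 334 days
Weekday index = (5 + 334) mod 7 = 3

Thursday
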